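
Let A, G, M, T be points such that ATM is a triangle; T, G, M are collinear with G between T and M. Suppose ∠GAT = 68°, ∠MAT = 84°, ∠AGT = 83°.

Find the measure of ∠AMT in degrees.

1. ∠ATG = 29°  [△ATG]
2. ∠ATM = 29°  [G on ray TM]
3. ∠AMT = 67°  [△ATM]

∠AMT = 67°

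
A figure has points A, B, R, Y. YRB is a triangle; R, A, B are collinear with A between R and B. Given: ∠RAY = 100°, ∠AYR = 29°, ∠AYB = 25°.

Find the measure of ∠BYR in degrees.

1. ∠ARY = 51°  [△YRA]
2. ∠BAY = 80°  [linear pair at A on RB]
3. ∠ABY = 75°  [△YAB]
4. ∠BRY = 51°  [A on ray RB]
5. ∠RBY = 75°  [A on ray BR]
6. ∠BYR = 54°  [△YRB]

∠BYR = 54°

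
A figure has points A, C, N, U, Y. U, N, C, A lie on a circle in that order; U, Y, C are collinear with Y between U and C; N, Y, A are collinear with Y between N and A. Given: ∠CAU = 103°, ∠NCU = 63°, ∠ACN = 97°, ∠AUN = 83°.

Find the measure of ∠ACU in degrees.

∠ACU = 34°

1. ∠NAU = 63°  [same arc UN]
2. ∠ANU = 34°  [△UNA]
3. ∠ACU = 34°  [same arc UA]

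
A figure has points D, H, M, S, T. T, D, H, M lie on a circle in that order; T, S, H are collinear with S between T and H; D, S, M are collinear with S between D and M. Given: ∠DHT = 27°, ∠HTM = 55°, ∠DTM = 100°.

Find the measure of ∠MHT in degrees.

1. ∠DMT = 27°  [same arc TD]
2. ∠MDT = 53°  [△TDM]
3. ∠MHT = 53°  [same arc TM]

∠MHT = 53°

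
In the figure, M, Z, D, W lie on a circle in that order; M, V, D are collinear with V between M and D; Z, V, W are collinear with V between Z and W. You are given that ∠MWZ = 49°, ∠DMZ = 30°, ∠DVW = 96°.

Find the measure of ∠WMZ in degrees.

∠WMZ = 77°

1. ∠MVZ = 96°  [vertical angles at V]
2. ∠MZW = 54°  [△MVZ]
3. ∠WMZ = 77°  [△MZW]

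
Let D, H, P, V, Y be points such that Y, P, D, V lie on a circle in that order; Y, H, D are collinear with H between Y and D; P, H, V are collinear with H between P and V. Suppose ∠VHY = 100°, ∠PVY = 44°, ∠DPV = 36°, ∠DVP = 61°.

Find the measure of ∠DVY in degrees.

∠DVY = 105°

1. ∠DHV = 80°  [linear pair at H on YD]
2. ∠DYV = 36°  [△YHV]
3. ∠VDY = 39°  [△DHV]
4. ∠DVY = 105°  [△YDV]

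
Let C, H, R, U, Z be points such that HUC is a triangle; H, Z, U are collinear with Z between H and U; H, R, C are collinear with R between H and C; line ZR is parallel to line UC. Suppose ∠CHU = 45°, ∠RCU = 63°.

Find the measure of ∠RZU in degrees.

1. ∠HCU = 63°  [R on ray CH]
2. ∠CUH = 72°  [△HUC]
3. ∠HZR = 72°  [ZR∥UC, corresponding at Z]
4. ∠RZU = 108°  [linear pair at Z on HU]

∠RZU = 108°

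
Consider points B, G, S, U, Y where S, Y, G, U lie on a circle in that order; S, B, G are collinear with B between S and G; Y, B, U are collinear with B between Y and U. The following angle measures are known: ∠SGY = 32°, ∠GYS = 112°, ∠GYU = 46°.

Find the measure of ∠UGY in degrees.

1. ∠GSY = 36°  [△SYG]
2. ∠GUY = 36°  [same arc YG]
3. ∠UGY = 98°  [△YGU]

∠UGY = 98°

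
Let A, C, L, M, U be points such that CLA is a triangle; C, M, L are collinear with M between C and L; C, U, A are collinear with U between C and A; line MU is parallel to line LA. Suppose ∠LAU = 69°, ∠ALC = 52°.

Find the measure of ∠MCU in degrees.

∠MCU = 59°

1. ∠CAL = 69°  [U on ray AC]
2. ∠ACL = 59°  [△CLA]
3. ∠MCU = 59°  [M on CL, U on CA]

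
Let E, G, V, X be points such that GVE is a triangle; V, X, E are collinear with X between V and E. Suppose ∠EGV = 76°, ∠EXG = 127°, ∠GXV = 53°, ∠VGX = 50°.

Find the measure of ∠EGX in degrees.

1. ∠GVX = 77°  [△GVX]
2. ∠EVG = 77°  [X on ray VE]
3. ∠GEV = 27°  [△GVE]
4. ∠GEX = 27°  [X on ray EV]
5. ∠EGX = 26°  [△GXE]

∠EGX = 26°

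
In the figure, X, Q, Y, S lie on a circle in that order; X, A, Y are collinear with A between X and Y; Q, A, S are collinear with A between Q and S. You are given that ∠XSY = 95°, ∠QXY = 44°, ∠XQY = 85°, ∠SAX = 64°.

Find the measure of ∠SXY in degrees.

∠SXY = 65°

1. ∠QSY = 44°  [same arc QY]
2. ∠SAY = 116°  [linear pair at A on XY]
3. ∠SYX = 20°  [△YAS]
4. ∠SXY = 65°  [△XYS]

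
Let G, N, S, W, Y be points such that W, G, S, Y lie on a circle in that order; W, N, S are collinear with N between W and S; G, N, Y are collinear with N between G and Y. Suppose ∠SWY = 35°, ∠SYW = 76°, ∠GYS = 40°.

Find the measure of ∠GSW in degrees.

1. ∠SGW = 104°  [cyclic WGSY, opposite ∠G+∠Y]
2. ∠GWS = 40°  [same arc GS]
3. ∠GSW = 36°  [△WGS]

∠GSW = 36°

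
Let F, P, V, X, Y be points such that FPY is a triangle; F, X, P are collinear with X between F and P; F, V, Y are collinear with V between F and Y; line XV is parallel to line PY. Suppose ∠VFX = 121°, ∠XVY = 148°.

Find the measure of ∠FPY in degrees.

1. ∠FVX = 32°  [linear pair at V on FY]
2. ∠FXV = 27°  [△FXV]
3. ∠FPY = 27°  [XV∥PY, corresponding at X]

∠FPY = 27°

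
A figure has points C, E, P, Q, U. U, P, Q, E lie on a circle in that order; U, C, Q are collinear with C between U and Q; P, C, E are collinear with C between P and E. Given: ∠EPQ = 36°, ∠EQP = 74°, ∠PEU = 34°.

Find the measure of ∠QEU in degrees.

1. ∠PEQ = 70°  [△PQE]
2. ∠PQU = 34°  [same arc UP]
3. ∠PUQ = 70°  [same arc PQ]
4. ∠QPU = 76°  [△UPQ]
5. ∠QEU = 104°  [cyclic UPQE, opposite ∠P+∠E]

∠QEU = 104°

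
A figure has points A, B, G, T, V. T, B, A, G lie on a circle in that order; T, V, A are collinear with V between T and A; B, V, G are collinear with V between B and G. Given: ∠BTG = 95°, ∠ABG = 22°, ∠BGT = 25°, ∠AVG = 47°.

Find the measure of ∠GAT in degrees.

∠GAT = 60°

1. ∠BAG = 85°  [cyclic TBAG, opposite ∠T+∠A]
2. ∠AGB = 73°  [△BAG]
3. ∠GAT = 60°  [△AVG]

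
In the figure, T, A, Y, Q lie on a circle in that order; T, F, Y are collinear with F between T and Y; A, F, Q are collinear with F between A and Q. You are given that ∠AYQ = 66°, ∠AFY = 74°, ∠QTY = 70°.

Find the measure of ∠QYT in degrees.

∠QYT = 30°

1. ∠ATQ = 114°  [cyclic TAYQ, opposite ∠T+∠Y]
2. ∠QFT = 74°  [vertical angles at F]
3. ∠AQT = 36°  [△TFQ]
4. ∠QAT = 30°  [△TAQ]
5. ∠QYT = 30°  [same arc TQ]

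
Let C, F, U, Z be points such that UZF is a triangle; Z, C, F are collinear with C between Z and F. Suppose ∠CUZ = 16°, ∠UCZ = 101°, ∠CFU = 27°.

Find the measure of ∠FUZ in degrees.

∠FUZ = 90°

1. ∠CZU = 63°  [△UZC]
2. ∠UFZ = 27°  [C on ray FZ]
3. ∠FZU = 63°  [C on ray ZF]
4. ∠FUZ = 90°  [△UZF]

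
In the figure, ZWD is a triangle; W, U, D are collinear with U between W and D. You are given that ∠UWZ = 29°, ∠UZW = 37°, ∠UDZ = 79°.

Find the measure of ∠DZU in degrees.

1. ∠WUZ = 114°  [△ZWU]
2. ∠DUZ = 66°  [linear pair at U on WD]
3. ∠DZU = 35°  [△ZUD]

∠DZU = 35°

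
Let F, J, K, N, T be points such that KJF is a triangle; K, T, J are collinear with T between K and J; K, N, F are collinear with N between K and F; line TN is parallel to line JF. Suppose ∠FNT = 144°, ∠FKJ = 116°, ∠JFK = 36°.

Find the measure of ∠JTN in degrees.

∠JTN = 152°

1. ∠KNT = 36°  [linear pair at N on KF]
2. ∠NKT = 116°  [T on KJ, N on KF]
3. ∠KTN = 28°  [△KTN]
4. ∠JTN = 152°  [linear pair at T on KJ]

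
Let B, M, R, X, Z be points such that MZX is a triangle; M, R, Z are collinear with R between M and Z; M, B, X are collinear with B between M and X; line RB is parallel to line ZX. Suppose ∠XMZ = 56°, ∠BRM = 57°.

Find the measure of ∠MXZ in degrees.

∠MXZ = 67°

1. ∠BMR = 56°  [R on MZ, B on MX]
2. ∠MBR = 67°  [△MRB]
3. ∠MXZ = 67°  [RB∥ZX, corresponding at B]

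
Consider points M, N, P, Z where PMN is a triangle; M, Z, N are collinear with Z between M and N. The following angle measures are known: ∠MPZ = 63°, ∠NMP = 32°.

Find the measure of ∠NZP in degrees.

1. ∠PMZ = 32°  [Z on ray MN]
2. ∠MZP = 85°  [△PMZ]
3. ∠NZP = 95°  [linear pair at Z on MN]

∠NZP = 95°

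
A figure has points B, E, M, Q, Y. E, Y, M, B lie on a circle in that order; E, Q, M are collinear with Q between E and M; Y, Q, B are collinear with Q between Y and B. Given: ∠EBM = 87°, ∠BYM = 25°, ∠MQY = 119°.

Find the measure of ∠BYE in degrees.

∠BYE = 68°

1. ∠EYM = 93°  [cyclic EYMB, opposite ∠Y+∠B]
2. ∠EMY = 36°  [△YQM]
3. ∠EQY = 61°  [linear pair at Q on EM]
4. ∠MEY = 51°  [△EYM]
5. ∠BYE = 68°  [△EQY]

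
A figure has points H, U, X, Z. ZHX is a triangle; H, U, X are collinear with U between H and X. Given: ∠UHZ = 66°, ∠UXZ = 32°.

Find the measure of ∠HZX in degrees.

1. ∠XHZ = 66°  [U on ray HX]
2. ∠HXZ = 32°  [U on ray XH]
3. ∠HZX = 82°  [△ZHX]

∠HZX = 82°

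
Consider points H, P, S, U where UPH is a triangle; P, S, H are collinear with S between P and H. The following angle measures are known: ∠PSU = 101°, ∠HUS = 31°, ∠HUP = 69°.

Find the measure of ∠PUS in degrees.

1. ∠HSU = 79°  [linear pair at S on PH]
2. ∠SHU = 70°  [△USH]
3. ∠PHU = 70°  [S on ray HP]
4. ∠HPU = 41°  [△UPH]
5. ∠SPU = 41°  [S on ray PH]
6. ∠PUS = 38°  [△UPS]

∠PUS = 38°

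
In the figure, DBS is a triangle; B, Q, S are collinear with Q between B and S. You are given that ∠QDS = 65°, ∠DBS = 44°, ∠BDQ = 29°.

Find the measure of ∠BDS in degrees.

1. ∠DBQ = 44°  [Q on ray BS]
2. ∠BQD = 107°  [△DBQ]
3. ∠DQS = 73°  [linear pair at Q on BS]
4. ∠DSQ = 42°  [△DQS]
5. ∠BSD = 42°  [Q on ray SB]
6. ∠BDS = 94°  [△DBS]

∠BDS = 94°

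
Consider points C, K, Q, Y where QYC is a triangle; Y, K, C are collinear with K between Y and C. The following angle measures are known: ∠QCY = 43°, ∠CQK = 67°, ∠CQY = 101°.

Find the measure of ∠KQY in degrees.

∠KQY = 34°

1. ∠CYQ = 36°  [△QYC]
2. ∠KCQ = 43°  [K on ray CY]
3. ∠CKQ = 70°  [△QKC]
4. ∠KYQ = 36°  [K on ray YC]
5. ∠QKY = 110°  [linear pair at K on YC]
6. ∠KQY = 34°  [△QYK]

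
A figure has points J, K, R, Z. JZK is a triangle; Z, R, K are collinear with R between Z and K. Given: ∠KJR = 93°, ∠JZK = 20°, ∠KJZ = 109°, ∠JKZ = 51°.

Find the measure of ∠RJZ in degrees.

∠RJZ = 16°

1. ∠JZR = 20°  [R on ray ZK]
2. ∠JKR = 51°  [R on ray KZ]
3. ∠JRK = 36°  [△JRK]
4. ∠JRZ = 144°  [linear pair at R on ZK]
5. ∠RJZ = 16°  [△JZR]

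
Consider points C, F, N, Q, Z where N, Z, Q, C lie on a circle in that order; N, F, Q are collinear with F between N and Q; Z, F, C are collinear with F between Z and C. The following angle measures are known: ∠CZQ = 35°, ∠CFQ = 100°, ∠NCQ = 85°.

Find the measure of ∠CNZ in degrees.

∠CNZ = 55°

1. ∠CNQ = 35°  [same arc QC]
2. ∠CFN = 80°  [linear pair at F on NQ]
3. ∠CQN = 60°  [△NQC]
4. ∠NCZ = 65°  [△NFC]
5. ∠CZN = 60°  [same arc NC]
6. ∠CNZ = 55°  [△NZC]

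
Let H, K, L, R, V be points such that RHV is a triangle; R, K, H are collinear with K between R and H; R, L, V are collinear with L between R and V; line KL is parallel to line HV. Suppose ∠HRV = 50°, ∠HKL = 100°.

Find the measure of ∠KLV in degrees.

1. ∠KRL = 50°  [K on RH, L on RV]
2. ∠LKR = 80°  [linear pair at K on RH]
3. ∠KLR = 50°  [△RKL]
4. ∠KLV = 130°  [linear pair at L on RV]

∠KLV = 130°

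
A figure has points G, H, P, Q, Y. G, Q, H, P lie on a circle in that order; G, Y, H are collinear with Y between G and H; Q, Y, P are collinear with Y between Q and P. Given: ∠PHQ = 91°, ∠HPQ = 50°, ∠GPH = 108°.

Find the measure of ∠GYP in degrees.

∠GYP = 83°

1. ∠HQP = 39°  [△QHP]
2. ∠HGQ = 50°  [same arc QH]
3. ∠GQH = 72°  [cyclic GQHP, opposite ∠Q+∠P]
4. ∠HGP = 39°  [same arc HP]
5. ∠GHQ = 58°  [△GQH]
6. ∠GPQ = 58°  [same arc GQ]
7. ∠GYP = 83°  [△GYP]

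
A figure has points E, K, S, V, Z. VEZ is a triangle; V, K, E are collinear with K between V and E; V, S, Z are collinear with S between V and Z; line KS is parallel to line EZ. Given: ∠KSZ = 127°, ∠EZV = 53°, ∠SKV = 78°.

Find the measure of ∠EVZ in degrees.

∠EVZ = 49°

1. ∠KSV = 53°  [linear pair at S on VZ]
2. ∠KVS = 49°  [△VKS]
3. ∠EVZ = 49°  [K on VE, S on VZ]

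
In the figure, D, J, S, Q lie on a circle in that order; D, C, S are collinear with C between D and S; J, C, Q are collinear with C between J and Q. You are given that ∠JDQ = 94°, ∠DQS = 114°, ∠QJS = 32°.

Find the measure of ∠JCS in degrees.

1. ∠JSQ = 86°  [cyclic DJSQ, opposite ∠D+∠S]
2. ∠DJS = 66°  [cyclic DJSQ, opposite ∠J+∠Q]
3. ∠JQS = 62°  [△JSQ]
4. ∠JDS = 62°  [same arc JS]
5. ∠DSJ = 52°  [△DJS]
6. ∠JCS = 96°  [△JCS]

∠JCS = 96°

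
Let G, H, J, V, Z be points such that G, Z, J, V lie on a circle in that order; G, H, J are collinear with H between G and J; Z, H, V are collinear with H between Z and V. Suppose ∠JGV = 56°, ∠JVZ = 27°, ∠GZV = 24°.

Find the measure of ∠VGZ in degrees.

∠VGZ = 83°

1. ∠JZV = 56°  [same arc JV]
2. ∠VJZ = 97°  [△ZJV]
3. ∠VGZ = 83°  [cyclic GZJV, opposite ∠G+∠J]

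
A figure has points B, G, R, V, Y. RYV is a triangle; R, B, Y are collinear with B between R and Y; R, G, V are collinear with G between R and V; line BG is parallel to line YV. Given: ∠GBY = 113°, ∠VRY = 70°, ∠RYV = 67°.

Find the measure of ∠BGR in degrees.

∠BGR = 43°

1. ∠GBR = 67°  [linear pair at B on RY]
2. ∠BRG = 70°  [B on RY, G on RV]
3. ∠BGR = 43°  [△RBG]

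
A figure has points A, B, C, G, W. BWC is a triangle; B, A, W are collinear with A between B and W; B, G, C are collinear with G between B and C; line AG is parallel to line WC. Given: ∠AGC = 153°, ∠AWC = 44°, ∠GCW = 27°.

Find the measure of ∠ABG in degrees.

1. ∠BWC = 44°  [A on ray WB]
2. ∠BCW = 27°  [G on ray CB]
3. ∠CBW = 109°  [△BWC]
4. ∠ABG = 109°  [A on BW, G on BC]

∠ABG = 109°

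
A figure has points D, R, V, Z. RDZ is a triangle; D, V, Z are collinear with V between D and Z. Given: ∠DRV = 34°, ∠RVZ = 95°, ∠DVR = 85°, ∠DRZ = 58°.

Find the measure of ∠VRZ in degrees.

∠VRZ = 24°

1. ∠RDV = 61°  [△RDV]
2. ∠RDZ = 61°  [V on ray DZ]
3. ∠DZR = 61°  [△RDZ]
4. ∠RZV = 61°  [V on ray ZD]
5. ∠VRZ = 24°  [△RVZ]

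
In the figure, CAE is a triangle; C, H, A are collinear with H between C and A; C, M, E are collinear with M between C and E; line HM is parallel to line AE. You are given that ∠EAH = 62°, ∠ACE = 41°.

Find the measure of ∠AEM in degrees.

1. ∠CAE = 62°  [H on ray AC]
2. ∠AEC = 77°  [△CAE]
3. ∠AEM = 77°  [M on ray EC]

∠AEM = 77°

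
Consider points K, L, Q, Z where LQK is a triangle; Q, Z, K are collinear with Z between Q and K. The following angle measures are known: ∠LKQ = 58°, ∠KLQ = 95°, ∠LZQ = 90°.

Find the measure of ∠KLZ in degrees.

∠KLZ = 32°

1. ∠LKZ = 58°  [Z on ray KQ]
2. ∠KZL = 90°  [linear pair at Z on QK]
3. ∠KLZ = 32°  [△LZK]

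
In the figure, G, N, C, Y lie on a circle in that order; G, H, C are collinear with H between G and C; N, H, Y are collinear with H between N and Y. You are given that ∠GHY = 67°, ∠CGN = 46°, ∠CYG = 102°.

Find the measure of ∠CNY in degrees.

∠CNY = 57°

1. ∠CHN = 67°  [vertical angles at H]
2. ∠CNG = 78°  [cyclic GNCY, opposite ∠N+∠Y]
3. ∠GCN = 56°  [△GNC]
4. ∠CNY = 57°  [△NHC]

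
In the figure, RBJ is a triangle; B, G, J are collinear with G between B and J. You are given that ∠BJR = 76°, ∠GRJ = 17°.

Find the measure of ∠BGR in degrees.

1. ∠GJR = 76°  [G on ray JB]
2. ∠JGR = 87°  [△RGJ]
3. ∠BGR = 93°  [linear pair at G on BJ]

∠BGR = 93°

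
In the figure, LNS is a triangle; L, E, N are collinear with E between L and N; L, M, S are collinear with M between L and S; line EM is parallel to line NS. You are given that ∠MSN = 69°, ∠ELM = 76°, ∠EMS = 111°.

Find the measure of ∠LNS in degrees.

∠LNS = 35°

1. ∠LSN = 69°  [M on ray SL]
2. ∠NLS = 76°  [E on LN, M on LS]
3. ∠LNS = 35°  [△LNS]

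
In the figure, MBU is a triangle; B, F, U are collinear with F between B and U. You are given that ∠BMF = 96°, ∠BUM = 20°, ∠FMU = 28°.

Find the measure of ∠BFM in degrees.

∠BFM = 48°

1. ∠FUM = 20°  [F on ray UB]
2. ∠MFU = 132°  [△MFU]
3. ∠BFM = 48°  [linear pair at F on BU]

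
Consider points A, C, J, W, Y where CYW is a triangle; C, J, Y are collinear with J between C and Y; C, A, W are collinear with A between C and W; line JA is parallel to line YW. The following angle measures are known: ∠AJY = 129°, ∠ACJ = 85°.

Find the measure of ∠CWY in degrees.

1. ∠AJC = 51°  [linear pair at J on CY]
2. ∠CAJ = 44°  [△CJA]
3. ∠CWY = 44°  [JA∥YW, corresponding at A]

∠CWY = 44°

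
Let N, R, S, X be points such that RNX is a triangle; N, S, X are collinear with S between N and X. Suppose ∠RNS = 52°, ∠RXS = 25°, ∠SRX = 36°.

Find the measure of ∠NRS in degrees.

∠NRS = 67°

1. ∠RSX = 119°  [△RSX]
2. ∠NSR = 61°  [linear pair at S on NX]
3. ∠NRS = 67°  [△RNS]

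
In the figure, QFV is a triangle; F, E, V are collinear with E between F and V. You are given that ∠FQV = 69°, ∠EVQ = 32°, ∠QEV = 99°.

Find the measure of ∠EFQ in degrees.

∠EFQ = 79°

1. ∠FVQ = 32°  [E on ray VF]
2. ∠QFV = 79°  [△QFV]
3. ∠EFQ = 79°  [E on ray FV]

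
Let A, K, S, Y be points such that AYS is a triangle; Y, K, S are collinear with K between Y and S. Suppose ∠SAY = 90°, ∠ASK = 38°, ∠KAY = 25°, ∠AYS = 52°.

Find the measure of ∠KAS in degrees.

∠KAS = 65°

1. ∠AYK = 52°  [K on ray YS]
2. ∠AKY = 103°  [△AYK]
3. ∠AKS = 77°  [linear pair at K on YS]
4. ∠KAS = 65°  [△AKS]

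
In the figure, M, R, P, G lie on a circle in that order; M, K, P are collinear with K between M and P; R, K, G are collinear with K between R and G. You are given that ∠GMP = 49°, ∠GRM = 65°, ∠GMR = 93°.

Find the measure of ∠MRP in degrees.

∠MRP = 114°

1. ∠GPM = 65°  [same arc MG]
2. ∠MGP = 66°  [△MPG]
3. ∠MRP = 114°  [cyclic MRPG, opposite ∠R+∠G]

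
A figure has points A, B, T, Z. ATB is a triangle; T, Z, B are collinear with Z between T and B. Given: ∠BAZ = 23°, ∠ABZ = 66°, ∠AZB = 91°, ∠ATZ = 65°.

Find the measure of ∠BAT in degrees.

1. ∠ABT = 66°  [Z on ray BT]
2. ∠ATB = 65°  [Z on ray TB]
3. ∠BAT = 49°  [△ATB]

∠BAT = 49°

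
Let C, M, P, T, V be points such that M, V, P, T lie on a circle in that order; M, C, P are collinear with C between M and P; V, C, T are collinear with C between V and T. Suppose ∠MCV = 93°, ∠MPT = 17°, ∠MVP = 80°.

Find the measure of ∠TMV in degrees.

∠TMV = 133°

1. ∠PCT = 93°  [vertical angles at C]
2. ∠MVT = 17°  [same arc MT]
3. ∠MTP = 100°  [cyclic MVPT, opposite ∠V+∠T]
4. ∠MCT = 87°  [linear pair at C on MP]
5. ∠PMT = 63°  [△MPT]
6. ∠MTV = 30°  [△MCT]
7. ∠TMV = 133°  [△MVT]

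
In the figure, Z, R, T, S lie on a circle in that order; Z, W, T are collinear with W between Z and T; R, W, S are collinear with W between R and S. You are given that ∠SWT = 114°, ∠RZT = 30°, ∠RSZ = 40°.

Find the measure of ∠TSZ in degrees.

∠TSZ = 70°

1. ∠SWZ = 66°  [linear pair at W on ZT]
2. ∠RST = 30°  [same arc RT]
3. ∠SZT = 74°  [△ZWS]
4. ∠STZ = 36°  [△TWS]
5. ∠TSZ = 70°  [△ZTS]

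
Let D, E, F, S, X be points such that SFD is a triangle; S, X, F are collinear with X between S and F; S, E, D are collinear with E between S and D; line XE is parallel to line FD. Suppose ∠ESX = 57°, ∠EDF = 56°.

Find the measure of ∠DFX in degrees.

∠DFX = 67°

1. ∠DSF = 57°  [X on SF, E on SD]
2. ∠FDS = 56°  [E on ray DS]
3. ∠DFS = 67°  [△SFD]
4. ∠DFX = 67°  [X on ray FS]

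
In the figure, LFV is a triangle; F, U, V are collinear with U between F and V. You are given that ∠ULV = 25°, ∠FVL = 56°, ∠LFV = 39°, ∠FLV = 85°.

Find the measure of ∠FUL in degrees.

1. ∠LVU = 56°  [U on ray VF]
2. ∠LUV = 99°  [△LUV]
3. ∠FUL = 81°  [linear pair at U on FV]

∠FUL = 81°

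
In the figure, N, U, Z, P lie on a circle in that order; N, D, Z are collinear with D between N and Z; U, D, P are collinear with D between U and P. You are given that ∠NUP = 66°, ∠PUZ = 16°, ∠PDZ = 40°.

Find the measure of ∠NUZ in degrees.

1. ∠NZP = 66°  [same arc NP]
2. ∠PNZ = 16°  [same arc ZP]
3. ∠NPZ = 98°  [△NZP]
4. ∠NUZ = 82°  [cyclic NUZP, opposite ∠U+∠P]

∠NUZ = 82°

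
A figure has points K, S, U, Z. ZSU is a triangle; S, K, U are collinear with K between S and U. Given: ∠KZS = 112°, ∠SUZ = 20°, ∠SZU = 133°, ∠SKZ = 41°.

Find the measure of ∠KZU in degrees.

1. ∠KUZ = 20°  [K on ray US]
2. ∠UKZ = 139°  [linear pair at K on SU]
3. ∠KZU = 21°  [△ZKU]

∠KZU = 21°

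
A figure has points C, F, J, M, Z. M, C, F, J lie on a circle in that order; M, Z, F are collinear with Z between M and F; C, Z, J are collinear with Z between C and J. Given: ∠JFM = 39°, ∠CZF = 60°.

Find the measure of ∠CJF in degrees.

∠CJF = 21°

1. ∠JCM = 39°  [same arc MJ]
2. ∠CZM = 120°  [linear pair at Z on MF]
3. ∠CMF = 21°  [△MZC]
4. ∠CJF = 21°  [same arc CF]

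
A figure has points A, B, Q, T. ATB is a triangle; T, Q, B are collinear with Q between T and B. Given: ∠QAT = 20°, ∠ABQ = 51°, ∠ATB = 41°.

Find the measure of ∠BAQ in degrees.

∠BAQ = 68°

1. ∠ATQ = 41°  [Q on ray TB]
2. ∠AQT = 119°  [△ATQ]
3. ∠AQB = 61°  [linear pair at Q on TB]
4. ∠BAQ = 68°  [△AQB]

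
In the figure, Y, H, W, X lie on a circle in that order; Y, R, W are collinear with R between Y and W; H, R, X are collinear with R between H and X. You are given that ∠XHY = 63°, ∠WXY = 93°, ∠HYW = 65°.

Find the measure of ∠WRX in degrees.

∠WRX = 52°

1. ∠XWY = 63°  [same arc YX]
2. ∠HXW = 65°  [same arc HW]
3. ∠WRX = 52°  [△WRX]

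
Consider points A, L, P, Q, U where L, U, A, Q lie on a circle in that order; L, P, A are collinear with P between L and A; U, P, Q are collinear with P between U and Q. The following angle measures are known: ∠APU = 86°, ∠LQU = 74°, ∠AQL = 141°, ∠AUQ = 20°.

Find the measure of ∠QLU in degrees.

1. ∠LPQ = 86°  [vertical angles at P]
2. ∠ALQ = 20°  [△LPQ]
3. ∠LAQ = 19°  [△LAQ]
4. ∠LUQ = 19°  [same arc LQ]
5. ∠QLU = 87°  [△LUQ]

∠QLU = 87°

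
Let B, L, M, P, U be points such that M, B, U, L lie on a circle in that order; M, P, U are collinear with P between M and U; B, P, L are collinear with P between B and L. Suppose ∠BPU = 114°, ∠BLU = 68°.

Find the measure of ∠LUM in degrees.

∠LUM = 46°

1. ∠LPM = 114°  [vertical angles at P]
2. ∠LPU = 66°  [linear pair at P on MU]
3. ∠LUM = 46°  [△UPL]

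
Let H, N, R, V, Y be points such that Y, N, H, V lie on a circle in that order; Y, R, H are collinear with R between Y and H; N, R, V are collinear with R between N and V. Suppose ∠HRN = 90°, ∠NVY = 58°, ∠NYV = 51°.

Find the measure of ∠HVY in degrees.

∠HVY = 77°

1. ∠VRY = 90°  [vertical angles at R]
2. ∠VNY = 71°  [△YNV]
3. ∠HYV = 32°  [△YRV]
4. ∠VHY = 71°  [same arc YV]
5. ∠HVY = 77°  [△YHV]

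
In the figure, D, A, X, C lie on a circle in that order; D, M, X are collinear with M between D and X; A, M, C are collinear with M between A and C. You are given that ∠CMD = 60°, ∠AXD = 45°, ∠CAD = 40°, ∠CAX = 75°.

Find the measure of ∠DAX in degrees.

∠DAX = 115°

1. ∠CXD = 40°  [same arc DC]
2. ∠CDX = 75°  [same arc XC]
3. ∠DCX = 65°  [△DXC]
4. ∠DAX = 115°  [cyclic DAXC, opposite ∠A+∠C]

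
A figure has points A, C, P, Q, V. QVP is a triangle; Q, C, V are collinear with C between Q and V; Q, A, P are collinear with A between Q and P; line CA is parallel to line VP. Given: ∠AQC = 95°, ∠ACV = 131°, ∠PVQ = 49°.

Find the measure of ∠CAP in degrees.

1. ∠ACQ = 49°  [linear pair at C on QV]
2. ∠CAQ = 36°  [△QCA]
3. ∠CAP = 144°  [linear pair at A on QP]

∠CAP = 144°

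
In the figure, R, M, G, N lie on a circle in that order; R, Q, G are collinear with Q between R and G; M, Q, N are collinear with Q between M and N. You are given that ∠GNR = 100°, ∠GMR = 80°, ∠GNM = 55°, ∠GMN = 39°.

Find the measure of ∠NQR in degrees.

∠NQR = 96°

1. ∠GRM = 55°  [same arc MG]
2. ∠GRN = 39°  [same arc GN]
3. ∠MGR = 45°  [△RMG]
4. ∠MNR = 45°  [same arc RM]
5. ∠NQR = 96°  [△RQN]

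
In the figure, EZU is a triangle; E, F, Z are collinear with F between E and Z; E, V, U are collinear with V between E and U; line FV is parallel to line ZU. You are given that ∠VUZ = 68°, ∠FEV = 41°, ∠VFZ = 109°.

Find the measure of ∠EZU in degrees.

1. ∠EUZ = 68°  [V on ray UE]
2. ∠UEZ = 41°  [F on EZ, V on EU]
3. ∠EZU = 71°  [△EZU]

∠EZU = 71°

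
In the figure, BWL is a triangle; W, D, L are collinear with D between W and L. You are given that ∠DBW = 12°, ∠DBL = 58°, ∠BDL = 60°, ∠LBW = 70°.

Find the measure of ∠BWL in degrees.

1. ∠BLD = 62°  [△BDL]
2. ∠BLW = 62°  [D on ray LW]
3. ∠BWL = 48°  [△BWL]

∠BWL = 48°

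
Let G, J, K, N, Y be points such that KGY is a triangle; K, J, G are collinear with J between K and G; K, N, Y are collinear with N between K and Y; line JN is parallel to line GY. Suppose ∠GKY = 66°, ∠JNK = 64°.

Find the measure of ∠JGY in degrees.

1. ∠JKN = 66°  [J on KG, N on KY]
2. ∠KJN = 50°  [△KJN]
3. ∠GJN = 130°  [linear pair at J on KG]
4. ∠JGY = 50°  [JN∥GY, co-interior at G–J]

∠JGY = 50°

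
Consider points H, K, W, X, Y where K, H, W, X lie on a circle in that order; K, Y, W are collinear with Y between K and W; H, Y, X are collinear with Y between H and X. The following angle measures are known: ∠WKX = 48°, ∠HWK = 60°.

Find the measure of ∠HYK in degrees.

∠HYK = 108°

1. ∠WHX = 48°  [same arc WX]
2. ∠HYW = 72°  [△HYW]
3. ∠HYK = 108°  [linear pair at Y on KW]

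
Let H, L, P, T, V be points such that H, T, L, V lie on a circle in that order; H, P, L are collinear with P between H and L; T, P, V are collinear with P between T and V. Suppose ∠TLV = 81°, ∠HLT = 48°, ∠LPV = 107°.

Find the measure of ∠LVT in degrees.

∠LVT = 40°

1. ∠THV = 99°  [cyclic HTLV, opposite ∠H+∠L]
2. ∠HVT = 48°  [same arc HT]
3. ∠HPT = 107°  [vertical angles at P]
4. ∠HTV = 33°  [△HTV]
5. ∠LHT = 40°  [△HPT]
6. ∠LVT = 40°  [same arc TL]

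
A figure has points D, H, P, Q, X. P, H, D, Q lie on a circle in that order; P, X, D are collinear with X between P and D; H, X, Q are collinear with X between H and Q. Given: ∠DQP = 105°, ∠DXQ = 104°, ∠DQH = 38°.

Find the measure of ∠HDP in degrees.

1. ∠DHP = 75°  [cyclic PHDQ, opposite ∠H+∠Q]
2. ∠DPH = 38°  [same arc HD]
3. ∠HDP = 67°  [△PHD]

∠HDP = 67°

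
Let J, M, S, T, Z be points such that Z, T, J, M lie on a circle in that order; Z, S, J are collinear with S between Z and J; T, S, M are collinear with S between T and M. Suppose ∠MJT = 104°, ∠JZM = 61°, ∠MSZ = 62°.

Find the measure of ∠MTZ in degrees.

∠MTZ = 47°

1. ∠MZT = 76°  [cyclic ZTJM, opposite ∠Z+∠J]
2. ∠TMZ = 57°  [△ZSM]
3. ∠MTZ = 47°  [△ZTM]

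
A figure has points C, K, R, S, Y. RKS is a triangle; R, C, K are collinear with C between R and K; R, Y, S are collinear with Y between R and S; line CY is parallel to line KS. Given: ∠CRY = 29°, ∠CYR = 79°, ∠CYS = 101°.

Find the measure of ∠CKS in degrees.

1. ∠RCY = 72°  [△RCY]
2. ∠KCY = 108°  [linear pair at C on RK]
3. ∠CKS = 72°  [CY∥KS, co-interior at K–C]

∠CKS = 72°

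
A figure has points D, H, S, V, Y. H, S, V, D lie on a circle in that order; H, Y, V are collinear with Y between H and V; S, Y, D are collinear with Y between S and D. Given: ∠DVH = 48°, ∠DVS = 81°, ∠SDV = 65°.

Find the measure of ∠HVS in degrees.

1. ∠DSH = 48°  [same arc HD]
2. ∠DHS = 99°  [cyclic HSVD, opposite ∠H+∠V]
3. ∠HDS = 33°  [△HSD]
4. ∠HVS = 33°  [same arc HS]

∠HVS = 33°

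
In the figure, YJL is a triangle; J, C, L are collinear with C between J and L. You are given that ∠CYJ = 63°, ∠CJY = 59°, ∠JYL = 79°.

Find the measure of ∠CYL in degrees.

1. ∠JCY = 58°  [△YJC]
2. ∠LJY = 59°  [C on ray JL]
3. ∠JLY = 42°  [△YJL]
4. ∠LCY = 122°  [linear pair at C on JL]
5. ∠CLY = 42°  [C on ray LJ]
6. ∠CYL = 16°  [△YCL]

∠CYL = 16°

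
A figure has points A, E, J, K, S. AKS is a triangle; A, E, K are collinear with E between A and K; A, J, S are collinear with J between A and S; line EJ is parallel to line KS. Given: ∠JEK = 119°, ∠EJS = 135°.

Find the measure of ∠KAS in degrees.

1. ∠AEJ = 61°  [linear pair at E on AK]
2. ∠AJE = 45°  [linear pair at J on AS]
3. ∠EAJ = 74°  [△AEJ]
4. ∠KAS = 74°  [E on AK, J on AS]

∠KAS = 74°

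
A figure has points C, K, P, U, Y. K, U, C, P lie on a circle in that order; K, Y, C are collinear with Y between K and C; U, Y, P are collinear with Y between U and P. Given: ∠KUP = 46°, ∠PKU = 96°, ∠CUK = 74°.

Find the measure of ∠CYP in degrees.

∠CYP = 66°

1. ∠KCP = 46°  [same arc KP]
2. ∠KPU = 38°  [△KUP]
3. ∠CPK = 106°  [cyclic KUCP, opposite ∠U+∠P]
4. ∠CKP = 28°  [△KCP]
5. ∠KYP = 114°  [△KYP]
6. ∠CYP = 66°  [linear pair at Y on KC]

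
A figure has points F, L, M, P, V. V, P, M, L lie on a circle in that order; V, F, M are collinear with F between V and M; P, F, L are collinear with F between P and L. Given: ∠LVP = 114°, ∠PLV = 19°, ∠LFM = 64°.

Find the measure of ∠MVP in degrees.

1. ∠LPV = 47°  [△VPL]
2. ∠PFV = 64°  [vertical angles at F]
3. ∠MVP = 69°  [△VFP]

∠MVP = 69°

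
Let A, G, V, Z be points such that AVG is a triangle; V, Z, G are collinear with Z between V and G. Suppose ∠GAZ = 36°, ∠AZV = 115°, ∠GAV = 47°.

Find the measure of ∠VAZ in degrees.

∠VAZ = 11°

1. ∠AZG = 65°  [linear pair at Z on VG]
2. ∠AGZ = 79°  [△AZG]
3. ∠AGV = 79°  [Z on ray GV]
4. ∠AVG = 54°  [△AVG]
5. ∠AVZ = 54°  [Z on ray VG]
6. ∠VAZ = 11°  [△AVZ]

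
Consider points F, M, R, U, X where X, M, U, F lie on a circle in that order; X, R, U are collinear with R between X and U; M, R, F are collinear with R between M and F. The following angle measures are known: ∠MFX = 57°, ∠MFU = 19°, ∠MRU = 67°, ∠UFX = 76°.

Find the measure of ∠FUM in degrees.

∠FUM = 105°

1. ∠MUX = 57°  [same arc XM]
2. ∠FMU = 56°  [△MRU]
3. ∠FUM = 105°  [△MUF]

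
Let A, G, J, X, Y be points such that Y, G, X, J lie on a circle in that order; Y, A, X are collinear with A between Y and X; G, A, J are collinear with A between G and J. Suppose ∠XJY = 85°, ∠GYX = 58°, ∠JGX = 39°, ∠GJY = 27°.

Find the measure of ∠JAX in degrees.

∠JAX = 66°

1. ∠JYX = 39°  [same arc XJ]
2. ∠JAY = 114°  [△YAJ]
3. ∠JAX = 66°  [linear pair at A on YX]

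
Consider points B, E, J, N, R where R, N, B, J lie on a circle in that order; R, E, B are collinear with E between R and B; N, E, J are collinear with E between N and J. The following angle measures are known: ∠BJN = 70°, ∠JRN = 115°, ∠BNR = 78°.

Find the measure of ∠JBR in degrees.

1. ∠JBN = 65°  [cyclic RNBJ, opposite ∠R+∠B]
2. ∠BJR = 102°  [cyclic RNBJ, opposite ∠N+∠J]
3. ∠BNJ = 45°  [△NBJ]
4. ∠BRJ = 45°  [same arc BJ]
5. ∠JBR = 33°  [△RBJ]

∠JBR = 33°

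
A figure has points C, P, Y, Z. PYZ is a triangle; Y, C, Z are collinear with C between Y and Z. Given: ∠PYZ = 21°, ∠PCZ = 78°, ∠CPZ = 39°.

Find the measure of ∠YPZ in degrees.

∠YPZ = 96°

1. ∠CZP = 63°  [△PCZ]
2. ∠PZY = 63°  [C on ray ZY]
3. ∠YPZ = 96°  [△PYZ]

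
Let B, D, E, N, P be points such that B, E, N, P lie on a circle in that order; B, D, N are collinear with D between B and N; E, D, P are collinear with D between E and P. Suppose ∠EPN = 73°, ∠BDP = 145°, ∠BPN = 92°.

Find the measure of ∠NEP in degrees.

1. ∠EBN = 73°  [same arc EN]
2. ∠EDN = 145°  [vertical angles at D]
3. ∠BEN = 88°  [cyclic BENP, opposite ∠E+∠P]
4. ∠BNE = 19°  [△BEN]
5. ∠NEP = 16°  [△EDN]

∠NEP = 16°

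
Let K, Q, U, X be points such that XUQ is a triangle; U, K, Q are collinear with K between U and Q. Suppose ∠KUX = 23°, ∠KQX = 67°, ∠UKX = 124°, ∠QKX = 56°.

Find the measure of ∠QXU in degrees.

1. ∠QUX = 23°  [K on ray UQ]
2. ∠UQX = 67°  [K on ray QU]
3. ∠QXU = 90°  [△XUQ]

∠QXU = 90°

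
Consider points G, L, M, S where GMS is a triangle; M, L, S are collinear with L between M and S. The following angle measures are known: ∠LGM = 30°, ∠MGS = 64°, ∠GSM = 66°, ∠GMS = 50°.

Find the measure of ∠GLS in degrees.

∠GLS = 80°

1. ∠GML = 50°  [L on ray MS]
2. ∠GLM = 100°  [△GML]
3. ∠GLS = 80°  [linear pair at L on MS]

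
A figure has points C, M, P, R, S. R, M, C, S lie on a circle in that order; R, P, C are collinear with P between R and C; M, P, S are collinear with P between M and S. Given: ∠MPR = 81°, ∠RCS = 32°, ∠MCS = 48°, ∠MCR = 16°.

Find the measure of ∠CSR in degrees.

1. ∠CPS = 81°  [vertical angles at P]
2. ∠CSM = 67°  [△CPS]
3. ∠CMS = 65°  [△MCS]
4. ∠CRS = 65°  [same arc CS]
5. ∠CSR = 83°  [△RCS]

∠CSR = 83°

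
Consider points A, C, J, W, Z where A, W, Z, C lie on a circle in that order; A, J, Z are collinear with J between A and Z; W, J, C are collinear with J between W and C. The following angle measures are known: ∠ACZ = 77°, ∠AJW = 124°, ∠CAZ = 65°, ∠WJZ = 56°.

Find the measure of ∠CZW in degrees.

∠CZW = 97°

1. ∠AZC = 38°  [△AZC]
2. ∠CJZ = 124°  [vertical angles at J]
3. ∠CWZ = 65°  [same arc ZC]
4. ∠WCZ = 18°  [△ZJC]
5. ∠CZW = 97°  [△WZC]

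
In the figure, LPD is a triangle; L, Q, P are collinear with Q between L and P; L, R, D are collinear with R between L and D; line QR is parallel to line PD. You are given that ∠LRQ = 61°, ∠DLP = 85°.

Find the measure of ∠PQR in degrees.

∠PQR = 146°

1. ∠LDP = 61°  [QR∥PD, corresponding at R]
2. ∠DPL = 34°  [△LPD]
3. ∠LQR = 34°  [QR∥PD, corresponding at Q]
4. ∠PQR = 146°  [linear pair at Q on LP]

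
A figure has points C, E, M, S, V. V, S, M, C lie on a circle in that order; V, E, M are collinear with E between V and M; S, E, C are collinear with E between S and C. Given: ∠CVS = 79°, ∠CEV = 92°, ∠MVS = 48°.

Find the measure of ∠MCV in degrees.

1. ∠CMS = 101°  [cyclic VSMC, opposite ∠V+∠M]
2. ∠CEM = 88°  [linear pair at E on VM]
3. ∠MCS = 48°  [same arc SM]
4. ∠CSM = 31°  [△SMC]
5. ∠CMV = 44°  [△MEC]
6. ∠CVM = 31°  [same arc MC]
7. ∠MCV = 105°  [△VMC]

∠MCV = 105°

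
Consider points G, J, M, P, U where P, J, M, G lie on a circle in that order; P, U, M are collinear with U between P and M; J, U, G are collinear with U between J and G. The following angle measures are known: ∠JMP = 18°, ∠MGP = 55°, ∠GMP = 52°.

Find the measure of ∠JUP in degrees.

∠JUP = 91°

1. ∠MJP = 125°  [cyclic PJMG, opposite ∠J+∠G]
2. ∠GJP = 52°  [same arc PG]
3. ∠JPM = 37°  [△PJM]
4. ∠JUP = 91°  [△PUJ]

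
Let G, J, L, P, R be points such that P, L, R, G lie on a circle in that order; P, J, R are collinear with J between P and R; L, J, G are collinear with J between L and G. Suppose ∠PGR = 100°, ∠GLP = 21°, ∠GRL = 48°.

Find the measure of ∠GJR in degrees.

∠GJR = 86°

1. ∠GRP = 21°  [same arc PG]
2. ∠GPL = 132°  [cyclic PLRG, opposite ∠P+∠R]
3. ∠GPR = 59°  [△PRG]
4. ∠LGP = 27°  [△PLG]
5. ∠GJP = 94°  [△PJG]
6. ∠GJR = 86°  [linear pair at J on PR]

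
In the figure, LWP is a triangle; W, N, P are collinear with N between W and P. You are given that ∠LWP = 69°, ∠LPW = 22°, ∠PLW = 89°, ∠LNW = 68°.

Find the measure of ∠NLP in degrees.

∠NLP = 46°

1. ∠LPN = 22°  [N on ray PW]
2. ∠LNP = 112°  [linear pair at N on WP]
3. ∠NLP = 46°  [△LNP]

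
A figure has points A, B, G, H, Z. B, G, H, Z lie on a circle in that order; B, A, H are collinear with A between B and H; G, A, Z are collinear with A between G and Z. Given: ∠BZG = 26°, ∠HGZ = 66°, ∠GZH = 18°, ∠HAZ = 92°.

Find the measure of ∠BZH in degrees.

∠BZH = 44°

1. ∠HBZ = 66°  [same arc HZ]
2. ∠BHZ = 70°  [△HAZ]
3. ∠BZH = 44°  [△BHZ]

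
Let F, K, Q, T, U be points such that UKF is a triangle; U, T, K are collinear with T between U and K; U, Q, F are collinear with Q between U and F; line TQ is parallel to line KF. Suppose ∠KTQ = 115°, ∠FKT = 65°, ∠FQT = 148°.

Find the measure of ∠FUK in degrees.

∠FUK = 83°

1. ∠QTU = 65°  [linear pair at T on UK]
2. ∠TQU = 32°  [linear pair at Q on UF]
3. ∠QUT = 83°  [△UTQ]
4. ∠FUK = 83°  [T on UK, Q on UF]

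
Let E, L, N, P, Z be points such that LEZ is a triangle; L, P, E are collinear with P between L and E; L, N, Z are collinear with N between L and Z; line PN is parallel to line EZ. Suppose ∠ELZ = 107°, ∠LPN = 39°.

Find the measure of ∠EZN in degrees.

1. ∠NLP = 107°  [P on LE, N on LZ]
2. ∠LNP = 34°  [△LPN]
3. ∠PNZ = 146°  [linear pair at N on LZ]
4. ∠EZN = 34°  [PN∥EZ, co-interior at Z–N]

∠EZN = 34°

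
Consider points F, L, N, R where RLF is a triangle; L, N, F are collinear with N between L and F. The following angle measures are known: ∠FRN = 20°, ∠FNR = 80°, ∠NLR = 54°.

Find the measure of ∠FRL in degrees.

1. ∠NFR = 80°  [△RNF]
2. ∠FLR = 54°  [N on ray LF]
3. ∠LFR = 80°  [N on ray FL]
4. ∠FRL = 46°  [△RLF]

∠FRL = 46°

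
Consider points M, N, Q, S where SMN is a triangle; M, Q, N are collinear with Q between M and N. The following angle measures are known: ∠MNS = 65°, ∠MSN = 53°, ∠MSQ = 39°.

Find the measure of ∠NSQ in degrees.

∠NSQ = 14°

1. ∠NMS = 62°  [△SMN]
2. ∠QNS = 65°  [Q on ray NM]
3. ∠QMS = 62°  [Q on ray MN]
4. ∠MQS = 79°  [△SMQ]
5. ∠NQS = 101°  [linear pair at Q on MN]
6. ∠NSQ = 14°  [△SQN]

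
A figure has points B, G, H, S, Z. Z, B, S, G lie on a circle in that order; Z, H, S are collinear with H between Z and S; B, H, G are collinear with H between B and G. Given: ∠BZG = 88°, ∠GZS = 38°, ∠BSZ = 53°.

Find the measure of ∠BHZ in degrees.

1. ∠GBS = 38°  [same arc SG]
2. ∠BHS = 89°  [△BHS]
3. ∠BHZ = 91°  [linear pair at H on ZS]

∠BHZ = 91°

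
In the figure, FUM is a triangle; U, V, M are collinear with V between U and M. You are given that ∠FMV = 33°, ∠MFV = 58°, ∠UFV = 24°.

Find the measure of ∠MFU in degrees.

1. ∠FVM = 89°  [△FVM]
2. ∠FMU = 33°  [V on ray MU]
3. ∠FVU = 91°  [linear pair at V on UM]
4. ∠FUV = 65°  [△FUV]
5. ∠FUM = 65°  [V on ray UM]
6. ∠MFU = 82°  [△FUM]

∠MFU = 82°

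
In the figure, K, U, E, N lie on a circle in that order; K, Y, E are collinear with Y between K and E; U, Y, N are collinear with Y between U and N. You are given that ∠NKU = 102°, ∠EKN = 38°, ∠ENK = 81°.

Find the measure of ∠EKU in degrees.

∠EKU = 64°

1. ∠NEU = 78°  [cyclic KUEN, opposite ∠K+∠E]
2. ∠EUN = 38°  [same arc EN]
3. ∠ENU = 64°  [△UEN]
4. ∠EKU = 64°  [same arc UE]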